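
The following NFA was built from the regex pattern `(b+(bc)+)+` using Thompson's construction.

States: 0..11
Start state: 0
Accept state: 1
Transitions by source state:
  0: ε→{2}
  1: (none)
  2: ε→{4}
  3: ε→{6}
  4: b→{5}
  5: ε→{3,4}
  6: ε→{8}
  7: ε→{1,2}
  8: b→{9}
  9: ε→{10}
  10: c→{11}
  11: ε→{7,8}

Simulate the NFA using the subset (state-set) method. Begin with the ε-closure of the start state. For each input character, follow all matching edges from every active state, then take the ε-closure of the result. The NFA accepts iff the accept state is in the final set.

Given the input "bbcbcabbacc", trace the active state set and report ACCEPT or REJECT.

start: ε-closure({0}) = {0,2,4}
'b' @ 1: {3,4,5,6,8}
'b' @ 2: {3,4,5,6,8,9,10}
'c' @ 3: {1,2,4,7,8,11}  (accept∈set)
'b' @ 4: {3,4,5,6,8,9,10}
'c' @ 5: {1,2,4,7,8,11}  (accept∈set)
'a' @ 6: {}  — dead — no transitions
rest 'bbacc' ignored (set empty)
end set {} — state 1 not in

Answer: REJECT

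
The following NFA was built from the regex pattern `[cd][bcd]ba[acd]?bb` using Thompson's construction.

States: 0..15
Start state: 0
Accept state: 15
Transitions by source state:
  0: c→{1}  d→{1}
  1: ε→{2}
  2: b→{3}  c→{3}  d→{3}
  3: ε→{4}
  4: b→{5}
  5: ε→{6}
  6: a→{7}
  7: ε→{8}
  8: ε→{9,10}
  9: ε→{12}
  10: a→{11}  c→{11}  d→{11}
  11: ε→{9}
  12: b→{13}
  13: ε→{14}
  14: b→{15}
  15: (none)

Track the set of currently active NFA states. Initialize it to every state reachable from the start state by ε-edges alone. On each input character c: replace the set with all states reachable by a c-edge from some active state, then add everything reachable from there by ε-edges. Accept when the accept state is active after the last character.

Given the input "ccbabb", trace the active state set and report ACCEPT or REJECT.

S₀ = ε-closure({0}) = {0}
'c' @ 1: {1,2}
'c' @ 2: {3,4}
'b' @ 3: {5,6}
'a' @ 4: {7,8,9,10,12}
'b' @ 5: {13,14}
'b' @ 6: {15}  [accepting]
end set {15} — state 15 in

Answer: ACCEPT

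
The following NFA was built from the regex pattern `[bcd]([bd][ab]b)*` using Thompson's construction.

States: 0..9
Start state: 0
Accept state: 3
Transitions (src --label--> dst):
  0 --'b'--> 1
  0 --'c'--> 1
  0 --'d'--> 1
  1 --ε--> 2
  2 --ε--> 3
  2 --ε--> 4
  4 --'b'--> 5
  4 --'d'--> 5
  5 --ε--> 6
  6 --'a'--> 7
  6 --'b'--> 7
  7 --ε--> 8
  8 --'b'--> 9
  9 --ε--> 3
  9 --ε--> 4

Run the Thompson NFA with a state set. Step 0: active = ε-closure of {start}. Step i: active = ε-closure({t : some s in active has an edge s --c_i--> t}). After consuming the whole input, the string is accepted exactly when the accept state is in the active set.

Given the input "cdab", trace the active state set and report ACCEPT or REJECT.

Answer: ACCEPT

Derivation:
initial (ε-close {0}): {0}
'c' @ 1: {1,2,3,4}  (accept∈set)
'd' @ 2: {5,6}
'a' @ 3: {7,8}
'b' @ 4: {3,4,9}  (accept∈set)
end set {3,4,9} — state 3 in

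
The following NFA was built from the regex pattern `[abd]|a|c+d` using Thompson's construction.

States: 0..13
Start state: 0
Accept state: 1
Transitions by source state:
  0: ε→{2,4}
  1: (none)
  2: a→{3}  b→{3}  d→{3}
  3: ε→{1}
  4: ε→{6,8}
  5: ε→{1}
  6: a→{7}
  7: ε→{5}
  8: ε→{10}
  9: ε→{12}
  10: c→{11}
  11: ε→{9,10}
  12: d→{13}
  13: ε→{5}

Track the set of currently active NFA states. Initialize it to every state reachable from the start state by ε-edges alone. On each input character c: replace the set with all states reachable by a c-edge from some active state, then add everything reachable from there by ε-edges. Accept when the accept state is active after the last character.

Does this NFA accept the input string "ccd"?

start: ε-closure({0}) = {0,2,4,6,8,10}
'c' @ 1: {9,10,11,12}
'c' @ 2: {9,10,11,12}
'd' @ 3: {1,5,13}  ✓accept
after full input: {1,5,13}  (accept=1 in)

Answer: ACCEPT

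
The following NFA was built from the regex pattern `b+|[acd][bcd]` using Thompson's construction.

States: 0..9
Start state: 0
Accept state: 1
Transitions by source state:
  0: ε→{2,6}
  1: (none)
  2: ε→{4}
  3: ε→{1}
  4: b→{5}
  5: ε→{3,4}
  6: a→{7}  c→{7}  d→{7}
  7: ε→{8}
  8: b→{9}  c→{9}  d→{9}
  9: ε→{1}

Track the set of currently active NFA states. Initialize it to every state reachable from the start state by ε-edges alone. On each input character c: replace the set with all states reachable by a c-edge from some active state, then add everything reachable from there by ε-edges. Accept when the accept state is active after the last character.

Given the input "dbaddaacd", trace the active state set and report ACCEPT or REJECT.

initial (ε-close {0}): {0,2,4,6}
'd' @ 1: {7,8}
'b' @ 2: {1,9}  [accepting]
'a' @ 3: {}  — state set empty
rest 'ddaacd' ignored (set empty)
final: {}; accept 1 not in set

Answer: REJECT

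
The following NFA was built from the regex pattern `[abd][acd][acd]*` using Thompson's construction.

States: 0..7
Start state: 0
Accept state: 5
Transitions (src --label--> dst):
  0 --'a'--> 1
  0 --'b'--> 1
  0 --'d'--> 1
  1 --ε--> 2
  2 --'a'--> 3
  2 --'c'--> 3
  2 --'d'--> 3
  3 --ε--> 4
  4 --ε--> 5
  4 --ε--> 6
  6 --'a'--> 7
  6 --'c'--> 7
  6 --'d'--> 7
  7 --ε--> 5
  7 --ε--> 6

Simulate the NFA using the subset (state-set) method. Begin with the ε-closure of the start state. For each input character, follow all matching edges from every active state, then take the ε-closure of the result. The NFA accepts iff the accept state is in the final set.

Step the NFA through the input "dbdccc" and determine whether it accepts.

initial (ε-close {0}): {0}
'd' @ 1: {1,2}
'b' @ 2: {}  — no active states
rest 'dccc' ignored (set empty)
final: {}; accept 5 not in set

Answer: REJECT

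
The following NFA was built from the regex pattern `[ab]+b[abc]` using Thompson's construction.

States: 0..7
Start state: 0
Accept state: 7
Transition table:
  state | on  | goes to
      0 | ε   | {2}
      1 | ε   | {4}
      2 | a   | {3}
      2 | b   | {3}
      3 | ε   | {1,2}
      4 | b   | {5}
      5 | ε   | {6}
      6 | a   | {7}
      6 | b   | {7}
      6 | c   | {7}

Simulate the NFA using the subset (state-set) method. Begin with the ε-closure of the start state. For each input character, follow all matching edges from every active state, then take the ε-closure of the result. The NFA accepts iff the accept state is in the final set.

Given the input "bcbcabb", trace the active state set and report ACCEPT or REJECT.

initial (ε-close {0}): {0,2}
'b' @ 1: {1,2,3,4}
'c' @ 2: {}  — no active states
rest 'bcabb' ignored (set empty)
final: {}; accept 7 not in set

Answer: REJECT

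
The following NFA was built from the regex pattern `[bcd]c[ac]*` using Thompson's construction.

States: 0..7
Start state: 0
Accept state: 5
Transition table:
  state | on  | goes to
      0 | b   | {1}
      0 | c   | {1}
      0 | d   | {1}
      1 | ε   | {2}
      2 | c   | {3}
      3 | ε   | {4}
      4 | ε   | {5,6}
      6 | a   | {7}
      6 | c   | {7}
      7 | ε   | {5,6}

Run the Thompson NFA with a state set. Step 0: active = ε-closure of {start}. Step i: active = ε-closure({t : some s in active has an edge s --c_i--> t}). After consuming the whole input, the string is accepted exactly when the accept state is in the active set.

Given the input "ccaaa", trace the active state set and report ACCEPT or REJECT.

S₀ = ε-closure({0}) = {0}
'c' @ 1: {1,2}
'c' @ 2: {3,4,5,6}  [accepting]
'a' @ 3: {5,6,7}  [accepting]
'a' @ 4: {5,6,7}  [accepting]
'a' @ 5: {5,6,7}  [accepting]
after full input: {5,6,7}  (accept=5 in)

Answer: ACCEPT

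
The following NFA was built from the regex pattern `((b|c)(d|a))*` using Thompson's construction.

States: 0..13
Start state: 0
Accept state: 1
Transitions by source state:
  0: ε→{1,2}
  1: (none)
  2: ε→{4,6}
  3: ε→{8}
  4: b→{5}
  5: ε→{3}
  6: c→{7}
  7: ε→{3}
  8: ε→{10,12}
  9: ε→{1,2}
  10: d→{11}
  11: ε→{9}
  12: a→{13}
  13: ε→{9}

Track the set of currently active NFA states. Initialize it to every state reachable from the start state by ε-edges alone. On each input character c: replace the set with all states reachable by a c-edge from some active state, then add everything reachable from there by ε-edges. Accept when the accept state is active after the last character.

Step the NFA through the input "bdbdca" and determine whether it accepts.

start: ε-closure({0}) = {0,1,2,4,6}
'b' @ 1: {3,5,8,10,12}
'd' @ 2: {1,2,4,6,9,11}  [accepting]
'b' @ 3: {3,5,8,10,12}
'd' @ 4: {1,2,4,6,9,11}  [accepting]
'c' @ 5: {3,7,8,10,12}
'a' @ 6: {1,2,4,6,9,13}  [accepting]
after full input: {1,2,4,6,9,13}  (accept=1 in)

Answer: ACCEPT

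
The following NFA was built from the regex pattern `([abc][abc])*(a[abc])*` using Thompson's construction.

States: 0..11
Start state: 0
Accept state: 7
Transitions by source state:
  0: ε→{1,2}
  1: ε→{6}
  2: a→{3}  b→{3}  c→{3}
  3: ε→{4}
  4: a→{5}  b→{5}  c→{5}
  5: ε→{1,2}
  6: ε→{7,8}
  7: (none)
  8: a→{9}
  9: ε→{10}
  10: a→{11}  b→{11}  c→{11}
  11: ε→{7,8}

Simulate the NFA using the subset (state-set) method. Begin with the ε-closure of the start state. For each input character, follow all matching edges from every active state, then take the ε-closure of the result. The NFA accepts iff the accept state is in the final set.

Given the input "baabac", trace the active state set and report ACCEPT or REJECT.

Answer: ACCEPT

Derivation:
start: ε-closure({0}) = {0,1,2,6,7,8}
'b' @ 1: {3,4}
'a' @ 2: {1,2,5,6,7,8}  ✓accept
'a' @ 3: {3,4,9,10}
'b' @ 4: {1,2,5,6,7,8,11}  ✓accept
'a' @ 5: {3,4,9,10}
'c' @ 6: {1,2,5,6,7,8,11}  ✓accept
end set {1,2,5,6,7,8,11} — state 7 in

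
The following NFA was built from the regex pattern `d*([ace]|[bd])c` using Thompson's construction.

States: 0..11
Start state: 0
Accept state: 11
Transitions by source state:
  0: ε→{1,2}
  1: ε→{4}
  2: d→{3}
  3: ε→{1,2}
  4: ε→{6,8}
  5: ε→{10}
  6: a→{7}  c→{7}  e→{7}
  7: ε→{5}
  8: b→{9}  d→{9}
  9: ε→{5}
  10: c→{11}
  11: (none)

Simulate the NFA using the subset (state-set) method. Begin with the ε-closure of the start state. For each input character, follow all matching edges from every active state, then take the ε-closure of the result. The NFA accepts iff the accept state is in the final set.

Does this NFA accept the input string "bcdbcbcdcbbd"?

start: ε-closure({0}) = {0,1,2,4,6,8}
'b' @ 1: {5,9,10}
'c' @ 2: {11}  [accepting]
'd' @ 3: {}  — state set empty
rest 'bcbcdcbbd' ignored (set empty)
final: {}; accept 11 not in set

Answer: REJECT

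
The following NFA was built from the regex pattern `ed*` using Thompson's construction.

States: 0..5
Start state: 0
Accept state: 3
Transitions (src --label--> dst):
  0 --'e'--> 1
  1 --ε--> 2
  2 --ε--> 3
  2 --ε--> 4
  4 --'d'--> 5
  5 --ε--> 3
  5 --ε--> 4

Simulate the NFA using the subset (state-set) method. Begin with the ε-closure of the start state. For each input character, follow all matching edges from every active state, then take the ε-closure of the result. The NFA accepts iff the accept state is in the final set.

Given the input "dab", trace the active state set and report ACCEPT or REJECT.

Answer: REJECT

Trace:
initial (ε-close {0}): {0}
'd' @ 1: {}  — state set empty
rest 'ab' ignored (set empty)
after full input: {}  (accept=3 not in)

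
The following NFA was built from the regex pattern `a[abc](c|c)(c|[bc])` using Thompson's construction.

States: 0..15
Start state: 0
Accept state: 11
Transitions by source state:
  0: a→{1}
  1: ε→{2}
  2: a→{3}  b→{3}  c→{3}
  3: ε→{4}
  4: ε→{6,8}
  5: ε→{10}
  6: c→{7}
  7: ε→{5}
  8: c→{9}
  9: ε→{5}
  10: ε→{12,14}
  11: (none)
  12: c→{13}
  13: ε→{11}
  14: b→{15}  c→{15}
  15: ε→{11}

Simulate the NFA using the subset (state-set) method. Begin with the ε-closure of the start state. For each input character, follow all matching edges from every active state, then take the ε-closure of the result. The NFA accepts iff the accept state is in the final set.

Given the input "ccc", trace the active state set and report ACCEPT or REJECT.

S₀ = ε-closure({0}) = {0}
'c' @ 1: {}  — no active states
rest 'cc' ignored (set empty)
end set {} — state 11 not in

Answer: REJECT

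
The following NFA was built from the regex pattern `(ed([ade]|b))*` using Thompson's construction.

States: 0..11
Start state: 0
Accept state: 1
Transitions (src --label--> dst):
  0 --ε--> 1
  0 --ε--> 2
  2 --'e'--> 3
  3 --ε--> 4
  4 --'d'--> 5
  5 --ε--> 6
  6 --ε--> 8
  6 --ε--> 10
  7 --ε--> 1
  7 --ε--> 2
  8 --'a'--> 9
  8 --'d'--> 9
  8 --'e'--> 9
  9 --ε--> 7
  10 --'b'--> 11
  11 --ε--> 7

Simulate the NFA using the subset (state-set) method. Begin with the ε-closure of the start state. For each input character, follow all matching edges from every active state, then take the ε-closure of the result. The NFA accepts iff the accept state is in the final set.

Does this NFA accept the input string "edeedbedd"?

Answer: ACCEPT

Trace:
S₀ = ε-closure({0}) = {0,1,2}
'e' @ 1: {3,4}
'd' @ 2: {5,6,8,10}
'e' @ 3: {1,2,7,9}  (accept∈set)
'e' @ 4: {3,4}
'd' @ 5: {5,6,8,10}
'b' @ 6: {1,2,7,11}  (accept∈set)
'e' @ 7: {3,4}
'd' @ 8: {5,6,8,10}
'd' @ 9: {1,2,7,9}  (accept∈set)
end set {1,2,7,9} — state 1 in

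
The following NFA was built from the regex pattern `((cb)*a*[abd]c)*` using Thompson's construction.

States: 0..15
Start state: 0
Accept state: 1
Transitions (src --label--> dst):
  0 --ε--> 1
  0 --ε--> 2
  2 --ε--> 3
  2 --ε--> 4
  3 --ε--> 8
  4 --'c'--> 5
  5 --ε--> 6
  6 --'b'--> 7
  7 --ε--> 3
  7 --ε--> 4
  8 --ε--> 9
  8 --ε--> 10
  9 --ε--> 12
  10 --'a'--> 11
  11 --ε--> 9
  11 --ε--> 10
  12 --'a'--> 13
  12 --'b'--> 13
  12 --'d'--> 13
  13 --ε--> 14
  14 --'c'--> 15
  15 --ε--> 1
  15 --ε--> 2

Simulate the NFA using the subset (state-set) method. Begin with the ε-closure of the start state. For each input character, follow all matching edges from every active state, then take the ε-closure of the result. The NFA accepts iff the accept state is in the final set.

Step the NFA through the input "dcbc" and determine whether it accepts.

start: ε-closure({0}) = {0,1,2,3,4,8,9,10,12}
'd' @ 1: {13,14}
'c' @ 2: {1,2,3,4,8,9,10,12,15}  [accepting]
'b' @ 3: {13,14}
'c' @ 4: {1,2,3,4,8,9,10,12,15}  [accepting]
final: {1,2,3,4,8,9,10,12,15}; accept 1 in set

Answer: ACCEPT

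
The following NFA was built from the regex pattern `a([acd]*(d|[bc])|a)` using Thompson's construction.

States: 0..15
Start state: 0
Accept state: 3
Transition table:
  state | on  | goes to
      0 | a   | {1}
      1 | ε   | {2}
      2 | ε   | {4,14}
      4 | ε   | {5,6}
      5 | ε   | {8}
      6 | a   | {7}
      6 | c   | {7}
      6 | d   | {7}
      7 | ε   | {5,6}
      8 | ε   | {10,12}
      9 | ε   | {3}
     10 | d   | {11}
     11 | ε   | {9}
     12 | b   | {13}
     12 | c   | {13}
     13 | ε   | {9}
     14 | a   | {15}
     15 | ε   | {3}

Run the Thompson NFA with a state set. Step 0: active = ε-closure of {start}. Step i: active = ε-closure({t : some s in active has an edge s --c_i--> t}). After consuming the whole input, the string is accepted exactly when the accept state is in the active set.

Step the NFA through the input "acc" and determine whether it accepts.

start: ε-closure({0}) = {0}
'a' @ 1: {1,2,4,5,6,8,10,12,14}
'c' @ 2: {3,5,6,7,8,9,10,12,13}  [accepting]
'c' @ 3: {3,5,6,7,8,9,10,12,13}  [accepting]
end set {3,5,6,7,8,9,10,12,13} — state 3 in

Answer: ACCEPT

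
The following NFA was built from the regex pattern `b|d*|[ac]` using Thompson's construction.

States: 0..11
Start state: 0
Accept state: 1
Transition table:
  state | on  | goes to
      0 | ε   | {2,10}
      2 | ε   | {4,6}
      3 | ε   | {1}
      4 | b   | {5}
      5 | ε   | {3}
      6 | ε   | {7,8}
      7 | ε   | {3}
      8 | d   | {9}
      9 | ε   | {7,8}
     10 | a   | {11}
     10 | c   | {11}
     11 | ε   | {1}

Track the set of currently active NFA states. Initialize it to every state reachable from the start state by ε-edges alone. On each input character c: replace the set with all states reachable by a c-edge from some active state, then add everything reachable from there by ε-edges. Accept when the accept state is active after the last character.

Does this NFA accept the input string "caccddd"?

initial (ε-close {0}): {0,1,2,3,4,6,7,8,10}
'c' @ 1: {1,11}  [accepting]
'a' @ 2: {}  — dead — no transitions
rest 'ccddd' ignored (set empty)
final: {}; accept 1 not in set

Answer: REJECT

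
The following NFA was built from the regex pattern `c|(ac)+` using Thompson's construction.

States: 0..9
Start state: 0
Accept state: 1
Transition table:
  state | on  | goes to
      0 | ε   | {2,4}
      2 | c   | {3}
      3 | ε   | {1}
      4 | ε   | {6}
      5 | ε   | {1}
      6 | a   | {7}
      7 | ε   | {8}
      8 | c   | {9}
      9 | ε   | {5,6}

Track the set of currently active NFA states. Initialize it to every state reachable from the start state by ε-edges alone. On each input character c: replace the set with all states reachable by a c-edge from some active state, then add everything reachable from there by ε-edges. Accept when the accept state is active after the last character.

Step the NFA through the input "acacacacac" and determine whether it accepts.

initial (ε-close {0}): {0,2,4,6}
'a' @ 1: {7,8}
'c' @ 2: {1,5,6,9}  [accepting]
'a' @ 3: {7,8}
'c' @ 4: {1,5,6,9}  [accepting]
'a' @ 5: {7,8}
'c' @ 6: {1,5,6,9}  [accepting]
'a' @ 7: {7,8}
'c' @ 8: {1,5,6,9}  [accepting]
'a' @ 9: {7,8}
'c' @ 10: {1,5,6,9}  [accepting]
end set {1,5,6,9} — state 1 in

Answer: ACCEPT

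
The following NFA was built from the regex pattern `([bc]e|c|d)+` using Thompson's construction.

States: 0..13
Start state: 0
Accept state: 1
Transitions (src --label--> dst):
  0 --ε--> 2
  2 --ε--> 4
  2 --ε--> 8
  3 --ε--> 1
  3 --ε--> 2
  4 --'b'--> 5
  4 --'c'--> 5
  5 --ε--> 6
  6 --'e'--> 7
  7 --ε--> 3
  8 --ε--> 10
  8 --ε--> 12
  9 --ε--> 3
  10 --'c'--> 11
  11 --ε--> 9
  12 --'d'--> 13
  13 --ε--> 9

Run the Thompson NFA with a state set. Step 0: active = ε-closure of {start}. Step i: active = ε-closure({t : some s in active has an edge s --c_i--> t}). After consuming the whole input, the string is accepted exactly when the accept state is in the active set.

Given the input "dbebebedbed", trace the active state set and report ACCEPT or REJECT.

S₀ = ε-closure({0}) = {0,2,4,8,10,12}
'd' @ 1: {1,2,3,4,8,9,10,12,13}  [accepting]
'b' @ 2: {5,6}
'e' @ 3: {1,2,3,4,7,8,10,12}  [accepting]
'b' @ 4: {5,6}
'e' @ 5: {1,2,3,4,7,8,10,12}  [accepting]
'b' @ 6: {5,6}
'e' @ 7: {1,2,3,4,7,8,10,12}  [accepting]
'd' @ 8: {1,2,3,4,8,9,10,12,13}  [accepting]
'b' @ 9: {5,6}
'e' @ 10: {1,2,3,4,7,8,10,12}  [accepting]
'd' @ 11: {1,2,3,4,8,9,10,12,13}  [accepting]
final: {1,2,3,4,8,9,10,12,13}; accept 1 in set

Answer: ACCEPT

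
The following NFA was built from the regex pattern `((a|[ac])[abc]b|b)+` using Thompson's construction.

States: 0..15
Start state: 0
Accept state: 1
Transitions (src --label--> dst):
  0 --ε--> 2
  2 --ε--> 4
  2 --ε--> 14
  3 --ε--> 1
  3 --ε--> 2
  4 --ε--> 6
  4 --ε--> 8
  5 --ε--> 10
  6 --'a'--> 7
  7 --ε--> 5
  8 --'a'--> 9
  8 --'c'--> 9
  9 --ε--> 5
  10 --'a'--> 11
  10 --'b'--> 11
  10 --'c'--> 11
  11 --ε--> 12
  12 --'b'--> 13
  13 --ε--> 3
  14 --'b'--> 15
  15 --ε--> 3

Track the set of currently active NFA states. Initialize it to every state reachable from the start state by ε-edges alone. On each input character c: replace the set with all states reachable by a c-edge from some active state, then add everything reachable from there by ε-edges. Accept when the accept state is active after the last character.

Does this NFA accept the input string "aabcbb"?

Answer: ACCEPT

Derivation:
initial (ε-close {0}): {0,2,4,6,8,14}
'a' @ 1: {5,7,9,10}
'a' @ 2: {11,12}
'b' @ 3: {1,2,3,4,6,8,13,14}  ✓accept
'c' @ 4: {5,9,10}
'b' @ 5: {11,12}
'b' @ 6: {1,2,3,4,6,8,13,14}  ✓accept
final: {1,2,3,4,6,8,13,14}; accept 1 in set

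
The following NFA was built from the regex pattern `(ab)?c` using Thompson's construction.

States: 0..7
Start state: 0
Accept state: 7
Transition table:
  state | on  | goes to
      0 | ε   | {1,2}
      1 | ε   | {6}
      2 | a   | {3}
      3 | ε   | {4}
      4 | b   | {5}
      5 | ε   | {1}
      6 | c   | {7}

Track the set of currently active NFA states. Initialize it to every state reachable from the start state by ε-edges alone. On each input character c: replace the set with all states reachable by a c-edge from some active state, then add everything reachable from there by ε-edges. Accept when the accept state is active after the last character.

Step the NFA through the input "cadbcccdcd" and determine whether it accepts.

Answer: REJECT

Trace:
initial (ε-close {0}): {0,1,2,6}
'c' @ 1: {7}  [accepting]
'a' @ 2: {}  — dead — no transitions
rest 'dbcccdcd' ignored (set empty)
final: {}; accept 7 not in set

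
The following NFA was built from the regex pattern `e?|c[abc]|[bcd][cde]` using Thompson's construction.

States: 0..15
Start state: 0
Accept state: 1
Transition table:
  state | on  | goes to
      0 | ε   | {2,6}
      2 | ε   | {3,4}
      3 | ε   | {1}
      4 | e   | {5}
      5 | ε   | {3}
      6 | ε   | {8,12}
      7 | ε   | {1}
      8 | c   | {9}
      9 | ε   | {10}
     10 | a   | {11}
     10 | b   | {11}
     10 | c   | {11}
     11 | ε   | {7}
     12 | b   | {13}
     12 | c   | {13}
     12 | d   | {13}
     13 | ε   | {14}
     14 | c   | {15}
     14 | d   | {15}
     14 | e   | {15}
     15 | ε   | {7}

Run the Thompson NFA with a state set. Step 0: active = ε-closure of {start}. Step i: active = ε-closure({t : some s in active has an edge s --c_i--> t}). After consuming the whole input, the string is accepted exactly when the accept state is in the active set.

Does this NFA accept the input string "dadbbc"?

Answer: REJECT

Derivation:
S₀ = ε-closure({0}) = {0,1,2,3,4,6,8,12}
'd' @ 1: {13,14}
'a' @ 2: {}  — no active states
rest 'dbbc' ignored (set empty)
end set {} — state 1 not in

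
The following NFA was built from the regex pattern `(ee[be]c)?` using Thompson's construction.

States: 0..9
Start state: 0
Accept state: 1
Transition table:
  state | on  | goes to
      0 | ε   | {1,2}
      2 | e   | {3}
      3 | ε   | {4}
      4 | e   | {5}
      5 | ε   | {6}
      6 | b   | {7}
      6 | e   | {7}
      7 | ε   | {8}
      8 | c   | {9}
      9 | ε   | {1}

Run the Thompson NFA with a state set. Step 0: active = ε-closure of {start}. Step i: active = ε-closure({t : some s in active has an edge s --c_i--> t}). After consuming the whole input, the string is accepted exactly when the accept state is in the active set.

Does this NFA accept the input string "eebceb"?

Answer: REJECT

Steps:
start: ε-closure({0}) = {0,1,2}
'e' @ 1: {3,4}
'e' @ 2: {5,6}
'b' @ 3: {7,8}
'c' @ 4: {1,9}  ✓accept
'e' @ 5: {}  — dead — no transitions
rest 'b' ignored (set empty)
after full input: {}  (accept=1 not in)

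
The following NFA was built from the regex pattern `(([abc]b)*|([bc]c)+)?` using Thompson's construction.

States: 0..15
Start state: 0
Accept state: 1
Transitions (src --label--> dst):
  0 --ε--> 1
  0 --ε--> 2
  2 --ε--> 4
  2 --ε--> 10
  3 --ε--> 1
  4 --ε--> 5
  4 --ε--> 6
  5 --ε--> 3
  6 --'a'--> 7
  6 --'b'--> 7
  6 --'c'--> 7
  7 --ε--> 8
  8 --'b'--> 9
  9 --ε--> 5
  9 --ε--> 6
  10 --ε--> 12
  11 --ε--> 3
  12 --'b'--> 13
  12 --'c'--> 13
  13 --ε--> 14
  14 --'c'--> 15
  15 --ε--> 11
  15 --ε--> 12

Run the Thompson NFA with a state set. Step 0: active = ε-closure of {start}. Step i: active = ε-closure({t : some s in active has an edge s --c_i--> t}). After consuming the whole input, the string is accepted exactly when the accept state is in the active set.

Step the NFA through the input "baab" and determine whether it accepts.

S₀ = ε-closure({0}) = {0,1,2,3,4,5,6,10,12}
'b' @ 1: {7,8,13,14}
'a' @ 2: {}  — no active states
rest 'ab' ignored (set empty)
end set {} — state 1 not in

Answer: REJECT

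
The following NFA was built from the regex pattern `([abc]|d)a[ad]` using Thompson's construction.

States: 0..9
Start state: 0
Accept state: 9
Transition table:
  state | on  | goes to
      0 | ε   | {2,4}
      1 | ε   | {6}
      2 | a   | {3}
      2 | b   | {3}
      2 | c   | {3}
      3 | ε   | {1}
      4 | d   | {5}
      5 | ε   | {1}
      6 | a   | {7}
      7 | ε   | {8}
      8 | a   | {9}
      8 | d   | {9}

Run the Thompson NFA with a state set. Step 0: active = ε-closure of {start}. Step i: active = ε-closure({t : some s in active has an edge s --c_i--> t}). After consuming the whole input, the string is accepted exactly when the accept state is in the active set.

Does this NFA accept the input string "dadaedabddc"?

Answer: REJECT

Trace:
start: ε-closure({0}) = {0,2,4}
'd' @ 1: {1,5,6}
'a' @ 2: {7,8}
'd' @ 3: {9}  ✓accept
'a' @ 4: {}  — state set empty
rest 'edabddc' ignored (set empty)
after full input: {}  (accept=9 not in)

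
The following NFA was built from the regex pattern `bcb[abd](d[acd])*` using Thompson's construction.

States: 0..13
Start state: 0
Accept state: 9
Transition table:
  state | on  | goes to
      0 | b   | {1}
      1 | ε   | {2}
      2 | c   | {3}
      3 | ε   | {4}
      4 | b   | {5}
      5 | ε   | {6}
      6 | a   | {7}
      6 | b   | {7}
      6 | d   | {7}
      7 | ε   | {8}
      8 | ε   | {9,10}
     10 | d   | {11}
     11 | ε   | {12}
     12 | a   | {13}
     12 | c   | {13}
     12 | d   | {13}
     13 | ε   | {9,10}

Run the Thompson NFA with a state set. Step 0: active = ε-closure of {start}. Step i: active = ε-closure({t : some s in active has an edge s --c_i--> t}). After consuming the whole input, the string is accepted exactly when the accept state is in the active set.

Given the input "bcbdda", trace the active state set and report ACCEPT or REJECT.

S₀ = ε-closure({0}) = {0}
'b' @ 1: {1,2}
'c' @ 2: {3,4}
'b' @ 3: {5,6}
'd' @ 4: {7,8,9,10}  ✓accept
'd' @ 5: {11,12}
'a' @ 6: {9,10,13}  ✓accept
after full input: {9,10,13}  (accept=9 in)

Answer: ACCEPT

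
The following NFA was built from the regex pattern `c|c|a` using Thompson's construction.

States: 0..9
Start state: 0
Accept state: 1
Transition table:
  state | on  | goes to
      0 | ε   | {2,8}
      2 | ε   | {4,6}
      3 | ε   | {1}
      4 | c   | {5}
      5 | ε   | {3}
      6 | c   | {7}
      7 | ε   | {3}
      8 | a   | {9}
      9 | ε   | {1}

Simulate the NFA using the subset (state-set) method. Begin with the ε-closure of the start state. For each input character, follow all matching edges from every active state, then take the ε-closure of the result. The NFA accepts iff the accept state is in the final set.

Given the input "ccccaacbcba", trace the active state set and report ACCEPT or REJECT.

Answer: REJECT

Derivation:
initial (ε-close {0}): {0,2,4,6,8}
'c' @ 1: {1,3,5,7}  [accepting]
'c' @ 2: {}  — dead — no transitions
rest 'ccaacbcba' ignored (set empty)
after full input: {}  (accept=1 not in)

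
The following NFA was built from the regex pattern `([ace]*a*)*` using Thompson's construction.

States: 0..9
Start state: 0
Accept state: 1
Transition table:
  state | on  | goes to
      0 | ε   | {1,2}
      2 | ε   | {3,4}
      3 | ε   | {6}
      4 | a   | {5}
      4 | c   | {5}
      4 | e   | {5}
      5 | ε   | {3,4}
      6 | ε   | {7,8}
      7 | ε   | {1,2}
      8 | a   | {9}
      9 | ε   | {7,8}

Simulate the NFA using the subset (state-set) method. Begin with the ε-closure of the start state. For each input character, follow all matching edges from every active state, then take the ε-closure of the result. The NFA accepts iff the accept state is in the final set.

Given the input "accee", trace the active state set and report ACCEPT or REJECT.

Answer: ACCEPT

Derivation:
initial (ε-close {0}): {0,1,2,3,4,6,7,8}
'a' @ 1: {1,2,3,4,5,6,7,8,9}  ✓accept
'c' @ 2: {1,2,3,4,5,6,7,8}  ✓accept
'c' @ 3: {1,2,3,4,5,6,7,8}  ✓accept
'e' @ 4: {1,2,3,4,5,6,7,8}  ✓accept
'e' @ 5: {1,2,3,4,5,6,7,8}  ✓accept
final: {1,2,3,4,5,6,7,8}; accept 1 in set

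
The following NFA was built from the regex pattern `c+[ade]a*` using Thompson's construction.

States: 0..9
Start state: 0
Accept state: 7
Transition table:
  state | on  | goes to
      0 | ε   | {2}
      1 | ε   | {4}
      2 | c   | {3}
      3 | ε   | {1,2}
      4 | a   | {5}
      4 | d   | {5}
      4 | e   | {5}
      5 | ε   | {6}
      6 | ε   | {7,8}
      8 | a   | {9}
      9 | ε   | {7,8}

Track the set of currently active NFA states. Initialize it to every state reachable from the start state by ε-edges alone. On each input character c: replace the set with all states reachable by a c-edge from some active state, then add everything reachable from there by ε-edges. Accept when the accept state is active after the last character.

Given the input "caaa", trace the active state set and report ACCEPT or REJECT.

S₀ = ε-closure({0}) = {0,2}
'c' @ 1: {1,2,3,4}
'a' @ 2: {5,6,7,8}  (accept∈set)
'a' @ 3: {7,8,9}  (accept∈set)
'a' @ 4: {7,8,9}  (accept∈set)
after full input: {7,8,9}  (accept=7 in)

Answer: ACCEPT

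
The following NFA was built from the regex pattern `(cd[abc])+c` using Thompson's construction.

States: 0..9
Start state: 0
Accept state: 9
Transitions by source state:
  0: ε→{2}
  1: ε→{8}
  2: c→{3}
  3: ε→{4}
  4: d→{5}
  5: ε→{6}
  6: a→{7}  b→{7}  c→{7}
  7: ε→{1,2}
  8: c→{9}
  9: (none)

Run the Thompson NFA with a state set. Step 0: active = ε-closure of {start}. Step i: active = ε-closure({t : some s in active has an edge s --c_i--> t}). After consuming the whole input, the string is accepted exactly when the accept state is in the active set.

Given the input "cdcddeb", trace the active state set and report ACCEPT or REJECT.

Answer: REJECT

Derivation:
start: ε-closure({0}) = {0,2}
'c' @ 1: {3,4}
'd' @ 2: {5,6}
'c' @ 3: {1,2,7,8}
'd' @ 4: {}  — state set empty
rest 'deb' ignored (set empty)
end set {} — state 9 not in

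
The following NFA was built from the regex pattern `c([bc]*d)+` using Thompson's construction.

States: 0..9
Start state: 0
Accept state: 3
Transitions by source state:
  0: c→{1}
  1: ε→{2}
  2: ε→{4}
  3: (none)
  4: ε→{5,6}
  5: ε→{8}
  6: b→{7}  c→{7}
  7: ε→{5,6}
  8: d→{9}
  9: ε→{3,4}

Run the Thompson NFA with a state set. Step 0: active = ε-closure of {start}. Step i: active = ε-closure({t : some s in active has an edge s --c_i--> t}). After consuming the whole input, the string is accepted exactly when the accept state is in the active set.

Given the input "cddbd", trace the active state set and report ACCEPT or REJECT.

Answer: ACCEPT

Trace:
S₀ = ε-closure({0}) = {0}
'c' @ 1: {1,2,4,5,6,8}
'd' @ 2: {3,4,5,6,8,9}  [accepting]
'd' @ 3: {3,4,5,6,8,9}  [accepting]
'b' @ 4: {5,6,7,8}
'd' @ 5: {3,4,5,6,8,9}  [accepting]
end set {3,4,5,6,8,9} — state 3 in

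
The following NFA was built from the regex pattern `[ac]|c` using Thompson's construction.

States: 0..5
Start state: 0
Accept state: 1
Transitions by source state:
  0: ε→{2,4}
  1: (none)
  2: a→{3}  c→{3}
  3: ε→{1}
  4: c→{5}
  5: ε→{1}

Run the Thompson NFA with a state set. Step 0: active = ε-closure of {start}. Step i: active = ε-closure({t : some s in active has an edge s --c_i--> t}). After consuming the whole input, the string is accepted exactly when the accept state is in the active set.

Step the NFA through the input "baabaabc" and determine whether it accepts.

Answer: REJECT

Steps:
start: ε-closure({0}) = {0,2,4}
'b' @ 1: {}  — no active states
rest 'aabaabc' ignored (set empty)
final: {}; accept 1 not in set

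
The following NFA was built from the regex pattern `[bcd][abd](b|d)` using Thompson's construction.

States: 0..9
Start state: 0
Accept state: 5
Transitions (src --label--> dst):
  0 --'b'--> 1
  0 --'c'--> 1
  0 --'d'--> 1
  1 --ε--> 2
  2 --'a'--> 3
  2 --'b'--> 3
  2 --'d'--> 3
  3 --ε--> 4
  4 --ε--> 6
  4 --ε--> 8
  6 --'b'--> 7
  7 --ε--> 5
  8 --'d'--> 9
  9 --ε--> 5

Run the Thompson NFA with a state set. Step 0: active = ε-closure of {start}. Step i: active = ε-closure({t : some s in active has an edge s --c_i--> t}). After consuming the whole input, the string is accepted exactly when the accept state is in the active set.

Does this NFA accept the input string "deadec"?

Answer: REJECT

Derivation:
start: ε-closure({0}) = {0}
'd' @ 1: {1,2}
'e' @ 2: {}  — dead — no transitions
rest 'adec' ignored (set empty)
final: {}; accept 5 not in set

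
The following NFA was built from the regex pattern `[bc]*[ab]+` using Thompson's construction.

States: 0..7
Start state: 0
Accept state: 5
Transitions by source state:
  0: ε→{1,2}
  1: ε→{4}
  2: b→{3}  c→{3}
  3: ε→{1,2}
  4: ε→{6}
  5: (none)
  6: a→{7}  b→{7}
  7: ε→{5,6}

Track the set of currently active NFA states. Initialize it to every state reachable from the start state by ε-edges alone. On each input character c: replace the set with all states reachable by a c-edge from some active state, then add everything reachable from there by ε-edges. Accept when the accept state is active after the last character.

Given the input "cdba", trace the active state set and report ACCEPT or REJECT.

initial (ε-close {0}): {0,1,2,4,6}
'c' @ 1: {1,2,3,4,6}
'd' @ 2: {}  — state set empty
rest 'ba' ignored (set empty)
end set {} — state 5 not in

Answer: REJECT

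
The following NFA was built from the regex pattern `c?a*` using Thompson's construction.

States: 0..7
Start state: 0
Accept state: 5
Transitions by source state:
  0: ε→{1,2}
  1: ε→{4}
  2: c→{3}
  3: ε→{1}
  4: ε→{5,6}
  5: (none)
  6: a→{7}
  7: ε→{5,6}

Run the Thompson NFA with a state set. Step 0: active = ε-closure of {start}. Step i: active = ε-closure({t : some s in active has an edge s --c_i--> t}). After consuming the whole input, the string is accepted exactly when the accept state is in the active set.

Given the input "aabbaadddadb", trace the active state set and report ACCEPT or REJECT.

Answer: REJECT

Steps:
initial (ε-close {0}): {0,1,2,4,5,6}
'a' @ 1: {5,6,7}  [accepting]
'a' @ 2: {5,6,7}  [accepting]
'b' @ 3: {}  — no active states
rest 'baadddadb' ignored (set empty)
final: {}; accept 5 not in set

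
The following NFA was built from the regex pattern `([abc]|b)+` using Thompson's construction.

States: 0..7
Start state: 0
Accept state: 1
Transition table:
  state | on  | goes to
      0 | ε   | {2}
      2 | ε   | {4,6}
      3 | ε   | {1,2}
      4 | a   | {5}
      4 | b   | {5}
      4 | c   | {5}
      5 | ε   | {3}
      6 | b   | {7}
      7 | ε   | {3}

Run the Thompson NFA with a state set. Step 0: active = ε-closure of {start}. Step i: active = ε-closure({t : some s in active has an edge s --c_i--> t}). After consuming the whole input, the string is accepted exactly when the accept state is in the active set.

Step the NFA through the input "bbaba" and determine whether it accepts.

S₀ = ε-closure({0}) = {0,2,4,6}
'b' @ 1: {1,2,3,4,5,6,7}  [accepting]
'b' @ 2: {1,2,3,4,5,6,7}  [accepting]
'a' @ 3: {1,2,3,4,5,6}  [accepting]
'b' @ 4: {1,2,3,4,5,6,7}  [accepting]
'a' @ 5: {1,2,3,4,5,6}  [accepting]
after full input: {1,2,3,4,5,6}  (accept=1 in)

Answer: ACCEPT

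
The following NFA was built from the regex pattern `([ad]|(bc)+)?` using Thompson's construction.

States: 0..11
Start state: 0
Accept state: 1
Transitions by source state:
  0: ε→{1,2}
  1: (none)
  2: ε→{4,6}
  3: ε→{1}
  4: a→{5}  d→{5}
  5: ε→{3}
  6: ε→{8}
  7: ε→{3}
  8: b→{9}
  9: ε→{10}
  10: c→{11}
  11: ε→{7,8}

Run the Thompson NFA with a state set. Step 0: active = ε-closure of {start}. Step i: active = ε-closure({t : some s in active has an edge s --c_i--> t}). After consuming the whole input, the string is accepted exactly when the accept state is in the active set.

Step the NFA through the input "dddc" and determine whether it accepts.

start: ε-closure({0}) = {0,1,2,4,6,8}
'd' @ 1: {1,3,5}  (accept∈set)
'd' @ 2: {}  — state set empty
rest 'dc' ignored (set empty)
after full input: {}  (accept=1 not in)

Answer: REJECT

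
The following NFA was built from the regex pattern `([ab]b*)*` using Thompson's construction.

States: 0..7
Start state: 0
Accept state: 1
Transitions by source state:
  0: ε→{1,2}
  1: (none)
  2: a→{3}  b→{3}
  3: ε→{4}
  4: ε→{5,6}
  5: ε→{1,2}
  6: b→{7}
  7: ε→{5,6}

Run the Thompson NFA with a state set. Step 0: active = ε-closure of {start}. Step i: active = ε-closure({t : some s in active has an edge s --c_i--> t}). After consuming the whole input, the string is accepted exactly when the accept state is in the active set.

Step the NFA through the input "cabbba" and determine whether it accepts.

S₀ = ε-closure({0}) = {0,1,2}
'c' @ 1: {}  — state set empty
rest 'abbba' ignored (set empty)
final: {}; accept 1 not in set

Answer: REJECT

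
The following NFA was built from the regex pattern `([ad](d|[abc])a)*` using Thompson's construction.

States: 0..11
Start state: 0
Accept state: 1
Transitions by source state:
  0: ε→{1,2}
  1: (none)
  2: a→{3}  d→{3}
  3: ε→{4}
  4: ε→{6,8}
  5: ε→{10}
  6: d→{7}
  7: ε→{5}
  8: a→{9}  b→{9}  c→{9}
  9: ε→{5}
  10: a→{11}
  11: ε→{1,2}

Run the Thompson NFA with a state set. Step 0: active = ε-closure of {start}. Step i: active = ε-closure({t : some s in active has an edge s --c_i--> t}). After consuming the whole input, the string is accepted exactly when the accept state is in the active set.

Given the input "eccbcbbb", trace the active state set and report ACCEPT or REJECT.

S₀ = ε-closure({0}) = {0,1,2}
'e' @ 1: {}  — state set empty
rest 'ccbcbbb' ignored (set empty)
end set {} — state 1 not in

Answer: REJECT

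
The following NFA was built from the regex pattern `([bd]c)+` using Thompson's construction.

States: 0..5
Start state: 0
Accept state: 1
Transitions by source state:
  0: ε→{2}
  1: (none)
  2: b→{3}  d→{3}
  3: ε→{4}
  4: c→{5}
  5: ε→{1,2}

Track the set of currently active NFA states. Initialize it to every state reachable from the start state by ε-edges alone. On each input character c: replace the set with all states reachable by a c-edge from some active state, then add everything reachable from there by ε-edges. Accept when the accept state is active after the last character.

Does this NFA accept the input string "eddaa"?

start: ε-closure({0}) = {0,2}
'e' @ 1: {}  — no active states
rest 'ddaa' ignored (set empty)
final: {}; accept 1 not in set

Answer: REJECT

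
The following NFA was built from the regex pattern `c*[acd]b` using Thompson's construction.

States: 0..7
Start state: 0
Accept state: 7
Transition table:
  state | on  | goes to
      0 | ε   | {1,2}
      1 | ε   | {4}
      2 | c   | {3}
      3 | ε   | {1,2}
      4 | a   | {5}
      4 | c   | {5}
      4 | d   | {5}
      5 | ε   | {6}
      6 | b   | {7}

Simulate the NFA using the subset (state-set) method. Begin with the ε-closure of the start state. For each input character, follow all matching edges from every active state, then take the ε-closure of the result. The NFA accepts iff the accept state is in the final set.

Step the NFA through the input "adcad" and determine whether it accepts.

Answer: REJECT

Trace:
start: ε-closure({0}) = {0,1,2,4}
'a' @ 1: {5,6}
'd' @ 2: {}  — no active states
rest 'cad' ignored (set empty)
after full input: {}  (accept=7 not in)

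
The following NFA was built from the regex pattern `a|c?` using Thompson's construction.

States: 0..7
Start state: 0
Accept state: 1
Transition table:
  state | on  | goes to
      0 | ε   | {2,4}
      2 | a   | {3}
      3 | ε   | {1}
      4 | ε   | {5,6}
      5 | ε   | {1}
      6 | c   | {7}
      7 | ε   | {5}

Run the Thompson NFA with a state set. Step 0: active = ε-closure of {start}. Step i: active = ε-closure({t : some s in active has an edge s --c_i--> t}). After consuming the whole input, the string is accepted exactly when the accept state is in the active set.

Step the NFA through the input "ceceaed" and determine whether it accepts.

Answer: REJECT

Trace:
S₀ = ε-closure({0}) = {0,1,2,4,5,6}
'c' @ 1: {1,5,7}  [accepting]
'e' @ 2: {}  — no active states
rest 'ceaed' ignored (set empty)
final: {}; accept 1 not in set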